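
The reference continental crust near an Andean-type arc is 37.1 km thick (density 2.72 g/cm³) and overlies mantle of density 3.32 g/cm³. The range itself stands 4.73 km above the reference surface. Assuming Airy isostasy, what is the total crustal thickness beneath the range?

Root depth r = h ρ_c / (ρ_m − ρ_c) = 4.73 km × 2.72 / 0.6 = 21.44 km.
Total thickness = T + h + r = 37.1 km + 4.73 km + 21.44 km = 63.3 km.

63.3 km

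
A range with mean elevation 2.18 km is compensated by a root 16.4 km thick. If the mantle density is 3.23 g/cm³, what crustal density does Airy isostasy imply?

ρ_c h = (ρ_m − ρ_c) r → ρ_c (h + r) = ρ_m r → ρ_c = ρ_m r / (h + r).
ρ_c = 3.23 × 16.4 km / (2.18 km + 16.4 km) = 2.85 g/cm³.

2.85 g/cm³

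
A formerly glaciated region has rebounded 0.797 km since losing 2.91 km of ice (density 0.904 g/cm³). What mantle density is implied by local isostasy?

3.3 g/cm³

ρ_m = ρ_ice t / u = 0.904 × 2.91 km/0.797 km = 3.3 g/cm³.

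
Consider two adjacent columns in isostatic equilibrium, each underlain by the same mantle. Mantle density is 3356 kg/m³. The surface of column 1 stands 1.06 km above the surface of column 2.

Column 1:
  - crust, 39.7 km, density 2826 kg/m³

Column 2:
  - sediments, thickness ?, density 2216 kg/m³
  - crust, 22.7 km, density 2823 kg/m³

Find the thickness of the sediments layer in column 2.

4.72 km

Take the compensation level at the base of the deeper column (depth z_c below the surface of column 1) and equate Σ ρ_i t_i down to z_c; mantle fills any gap and the z_c terms cancel.
Column 1: 39.7×2826 + (z_c − 39.7)×3356
Column 2: 1.06×0 + x×2216 + 22.7×2823 + (z_c − 1.06 − 22.7 − x)×3356
The z_c×3356 term appears on both sides and cancels. Collect the known terms of each column as K = Σ(ρt)_known − 3356 × (depth of known layers): K_1 = 112192.2 − 3356×39.7 = −21041; K_2 = 64082.1 − 3356×(1.06 + 22.7) = −15656.46.
Balance: K_1 = K_2 − x×(3356 − 2216), so x = (K_2 − K_1)/(3356 − 2216) = 5384.54/1140 = 4.72 km.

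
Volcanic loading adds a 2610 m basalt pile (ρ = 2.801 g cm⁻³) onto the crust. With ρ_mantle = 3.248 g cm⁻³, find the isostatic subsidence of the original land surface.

2250 m

Subaerial loading: s = t ρ_load / ρ_m.
s = 2610 m × 2.801/3.248 = 2250 m.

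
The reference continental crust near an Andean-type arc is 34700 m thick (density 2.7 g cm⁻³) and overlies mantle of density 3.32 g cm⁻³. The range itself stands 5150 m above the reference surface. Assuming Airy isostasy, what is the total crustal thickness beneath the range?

Root depth r = h ρ_c / (ρ_m − ρ_c) = 5150 m × 2.7 / 0.62 = 22430 m.
Total thickness = T + h + r = 34700 m + 5150 m + 22430 m = 62300 m.

62300 m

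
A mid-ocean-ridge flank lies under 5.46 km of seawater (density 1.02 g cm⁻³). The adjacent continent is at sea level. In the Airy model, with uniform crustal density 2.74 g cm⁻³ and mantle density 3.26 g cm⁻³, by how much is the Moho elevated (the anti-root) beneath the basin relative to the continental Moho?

18.1 km

Isostatic balance requires: replacing crust with seawater at the top is compensated by replacing crust with mantle at the base: d (ρ_c − ρ_w) = a (ρ_m − ρ_c).
a = d (ρ_c − ρ_w)/(ρ_m − ρ_c) = 5.46 km × 1.72/0.52 = 18.1 km.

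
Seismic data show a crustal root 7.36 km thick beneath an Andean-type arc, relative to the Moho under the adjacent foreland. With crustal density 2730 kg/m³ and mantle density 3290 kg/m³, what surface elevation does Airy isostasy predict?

1.51 km

Isostatic balance requires: ρ_c h = (ρ_m − ρ_c) r.
h = r (ρ_m − ρ_c) / ρ_c = 7.36 km × (3290 − 2730) / 2730 = 1.51 km.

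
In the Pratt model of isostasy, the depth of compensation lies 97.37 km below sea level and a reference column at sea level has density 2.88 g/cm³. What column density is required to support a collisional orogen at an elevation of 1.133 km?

2.85 g/cm³

Pratt balance: ρ_ref D = ρ (D + h).
ρ = ρ_ref D/(D + h) = 2.88 × 97.37 km/(97.37 km + 1.133 km) = 2.85 g/cm³.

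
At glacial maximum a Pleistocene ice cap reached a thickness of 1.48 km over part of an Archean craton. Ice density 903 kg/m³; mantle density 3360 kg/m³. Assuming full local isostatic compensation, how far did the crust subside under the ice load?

In Airy isostatic equilibrium: the ice load ρ_ice t is balanced by mantle displaced below, ρ_m s.
s = t ρ_ice / ρ_m = 1.48 km × 903/3360 = 0.398 km.

0.398 km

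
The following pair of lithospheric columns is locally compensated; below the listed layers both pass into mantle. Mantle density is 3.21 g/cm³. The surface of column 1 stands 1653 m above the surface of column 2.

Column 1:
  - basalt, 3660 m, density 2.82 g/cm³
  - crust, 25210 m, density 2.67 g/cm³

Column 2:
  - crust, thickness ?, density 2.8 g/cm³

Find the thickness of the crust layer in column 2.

23700 m

Take the compensation level at the base of the deeper column (depth z_c below the surface of column 1) and equate Σ ρ_i t_i down to z_c; mantle fills any gap and the z_c terms cancel.
Column 1: 3660×2.82 + 25210×2.67 + (z_c − 28870)×3.21
Column 2: 1653×0 + x×2.8 + (z_c − 1653 − 0 − x)×3.21
The z_c×3.21 term appears on both sides and cancels. Collect the known terms of each column as K = Σ(ρt)_known − 3.21 × (depth of known layers): K_1 = 77631.9 − 3.21×28870 = −15040.8; K_2 = 0 − 3.21×(1653 + 0) = −5306.13.
Balance: K_1 = K_2 − x×(3.21 − 2.8), so x = (K_2 − K_1)/(3.21 − 2.8) = 9734.67/0.41 = 23700 m.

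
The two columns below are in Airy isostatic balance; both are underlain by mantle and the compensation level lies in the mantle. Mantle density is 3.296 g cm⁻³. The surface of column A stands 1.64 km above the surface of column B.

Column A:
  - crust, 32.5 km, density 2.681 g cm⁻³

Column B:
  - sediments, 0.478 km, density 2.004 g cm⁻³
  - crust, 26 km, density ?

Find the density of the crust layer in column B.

Take the compensation level at the base of the deeper column (depth z_c below the surface of column A) and equate Σ ρ_i t_i down to z_c; mantle fills any gap and the z_c terms cancel.
Column A: 32.5×2.681 + (z_c − 32.5)×3.296
Column B: 1.64×0 + 0.478×2.004 + 26×ρ + (z_c − 1.64 − 26.478)×3.296
The z_c×3.296 term appears on both sides and cancels. Collect the known terms of each column as K = Σ(ρt)_known − 3.296 × (depth of known layers): K_A = 87.1325 − 3.296×32.5 = −19.9875; K_B = 0.957912 − 3.296×(1.64 + 26.478) = −91.719016.
Balance: K_A = K_B + 26×ρ, so ρ = (K_A − K_B)/26 = 71.7315/26 = 2.76 g cm⁻³.

2.76 g cm⁻³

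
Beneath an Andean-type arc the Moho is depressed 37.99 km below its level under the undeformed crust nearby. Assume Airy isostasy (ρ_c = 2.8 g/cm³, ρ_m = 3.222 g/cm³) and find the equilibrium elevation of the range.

Equating mass per unit area of the two columns: ρ_c h = (ρ_m − ρ_c) r.
h = r (ρ_m − ρ_c) / ρ_c = 37.99 km × (3.222 − 2.8) / 2.8 = 5.73 km.

5.73 km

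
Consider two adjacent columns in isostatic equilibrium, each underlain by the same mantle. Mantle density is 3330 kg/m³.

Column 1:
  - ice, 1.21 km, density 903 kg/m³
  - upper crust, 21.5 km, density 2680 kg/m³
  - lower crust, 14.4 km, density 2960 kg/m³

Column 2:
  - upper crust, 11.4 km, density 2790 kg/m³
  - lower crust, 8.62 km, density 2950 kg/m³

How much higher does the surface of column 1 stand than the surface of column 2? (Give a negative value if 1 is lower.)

3.85 km

For any compensation level in the mantle, the mantle terms cancel and isostasy reduces to e = (Σt_1 − Σt_2) − (Σ(ρt)_1 − Σ(ρt)_2) / ρ_m.
Σt_1 = 37.11 km; Σt_2 = 20.02 km; Σ(ρt)_1 = 101336.63; Σ(ρt)_2 = 57235 (in km·kg/m³).
e = (37.11 − 20.02) − (101336.63 − 57235) / 3330 = 3.85 km.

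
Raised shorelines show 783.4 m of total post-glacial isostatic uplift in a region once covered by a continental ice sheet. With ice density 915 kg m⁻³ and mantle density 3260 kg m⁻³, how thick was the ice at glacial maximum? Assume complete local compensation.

2790 m

u = t ρ_ice/ρ_m → t = u ρ_m/ρ_ice = 783.4 m × 3260/915 = 2790 m.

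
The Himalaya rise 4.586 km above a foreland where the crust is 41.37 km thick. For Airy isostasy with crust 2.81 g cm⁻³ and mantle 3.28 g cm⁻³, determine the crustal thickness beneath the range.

Root depth r = h ρ_c / (ρ_m − ρ_c) = 4.586 km × 2.81 / 0.47 = 27.42 km.
Total thickness = T + h + r = 41.37 km + 4.586 km + 27.42 km = 73.4 km.

73.4 km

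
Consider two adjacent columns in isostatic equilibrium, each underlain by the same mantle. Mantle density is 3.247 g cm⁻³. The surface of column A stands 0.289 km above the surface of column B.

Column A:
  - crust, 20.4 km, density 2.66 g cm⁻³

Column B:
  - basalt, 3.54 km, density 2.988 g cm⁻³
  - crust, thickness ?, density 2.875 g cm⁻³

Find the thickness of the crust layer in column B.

27.2 km

Take the compensation level at the base of the deeper column (depth z_c below the surface of column A) and equate Σ ρ_i t_i down to z_c; mantle fills any gap and the z_c terms cancel.
Column A: 20.4×2.66 + (z_c − 20.4)×3.247
Column B: 0.289×0 + 3.54×2.988 + x×2.875 + (z_c − 0.289 − 3.54 − x)×3.247
The z_c×3.247 term appears on both sides and cancels. Collect the known terms of each column as K = Σ(ρt)_known − 3.247 × (depth of known layers): K_A = 54.264 − 3.247×20.4 = −11.9748; K_B = 10.57752 − 3.247×(0.289 + 3.54) = −1.855243.
Balance: K_A = K_B − x×(3.247 − 2.875), so x = (K_B − K_A)/(3.247 − 2.875) = 10.1196/0.372 = 27.2 km.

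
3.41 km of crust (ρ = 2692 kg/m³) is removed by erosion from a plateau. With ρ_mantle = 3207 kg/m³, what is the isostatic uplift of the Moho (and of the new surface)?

2.86 km

Unloading: uplift u = e ρ_c/ρ_m = 3.41 km × 2692/3207 = 2.86 km.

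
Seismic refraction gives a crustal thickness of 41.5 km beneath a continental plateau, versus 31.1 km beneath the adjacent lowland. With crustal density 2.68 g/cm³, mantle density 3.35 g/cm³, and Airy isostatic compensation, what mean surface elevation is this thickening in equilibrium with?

2.08 km

Excess crust Δ = 41.5 km − 31.1 km = 10.4 km, split between elevation h and root r with h + r = Δ.
Airy balance ρ_c h = (ρ_m − ρ_c) r gives r = h ρ_c/(ρ_m − ρ_c), so h (1 + ρ_c/(ρ_m − ρ_c)) = Δ, i.e. h = Δ (ρ_m − ρ_c)/ρ_m.
h = 10.4 km × 0.67/3.35 = 2.08 km.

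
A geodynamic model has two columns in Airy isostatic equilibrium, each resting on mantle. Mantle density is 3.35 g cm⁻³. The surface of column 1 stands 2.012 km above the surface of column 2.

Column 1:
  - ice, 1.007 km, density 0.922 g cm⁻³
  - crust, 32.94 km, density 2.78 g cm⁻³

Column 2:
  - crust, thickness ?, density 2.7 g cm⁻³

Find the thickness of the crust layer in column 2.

22.3 km

Take the compensation level at the base of the deeper column (depth z_c below the surface of column 1) and equate Σ ρ_i t_i down to z_c; mantle fills any gap and the z_c terms cancel.
Column 1: 1.007×0.922 + 32.94×2.78 + (z_c − 33.947)×3.35
Column 2: 2.012×0 + x×2.7 + (z_c − 2.012 − 0 − x)×3.35
The z_c×3.35 term appears on both sides and cancels. Collect the known terms of each column as K = Σ(ρt)_known − 3.35 × (depth of known layers): K_1 = 92.501654 − 3.35×33.947 = −21.220796; K_2 = 0 − 3.35×(2.012 + 0) = −6.7402.
Balance: K_1 = K_2 − x×(3.35 − 2.7), so x = (K_2 − K_1)/(3.35 − 2.7) = 14.4806/0.65 = 22.3 km.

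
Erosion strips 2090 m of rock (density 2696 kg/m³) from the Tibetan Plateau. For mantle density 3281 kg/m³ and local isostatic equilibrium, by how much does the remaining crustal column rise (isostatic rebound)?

Unloading: uplift u = e ρ_c/ρ_m = 2090 m × 2696/3281 = 1720 m.

1720 m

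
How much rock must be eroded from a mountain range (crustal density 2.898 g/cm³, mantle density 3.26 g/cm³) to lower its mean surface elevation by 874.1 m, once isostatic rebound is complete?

7870 m

Net drop Δ = e − u = e − e ρ_c/ρ_m = e (ρ_m − ρ_c)/ρ_m.
e = Δ ρ_m/(ρ_m − ρ_c) = 874.1 m × 3.26/0.362 = 7870 m.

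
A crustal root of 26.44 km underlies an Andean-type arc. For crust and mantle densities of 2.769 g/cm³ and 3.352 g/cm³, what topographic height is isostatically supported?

5.57 km

In Airy isostatic equilibrium: ρ_c h = (ρ_m − ρ_c) r.
h = r (ρ_m − ρ_c) / ρ_c = 26.44 km × (3.352 − 2.769) / 2.769 = 5.57 km.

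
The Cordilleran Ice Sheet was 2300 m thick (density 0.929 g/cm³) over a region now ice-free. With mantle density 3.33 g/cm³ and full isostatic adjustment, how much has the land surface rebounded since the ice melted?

Removing the load lets mantle flow back in; uplift u satisfies ρ_ice t = ρ_m u.
u = t ρ_ice/ρ_m = 2300 m × 0.929/3.33 = 642 m.

642 m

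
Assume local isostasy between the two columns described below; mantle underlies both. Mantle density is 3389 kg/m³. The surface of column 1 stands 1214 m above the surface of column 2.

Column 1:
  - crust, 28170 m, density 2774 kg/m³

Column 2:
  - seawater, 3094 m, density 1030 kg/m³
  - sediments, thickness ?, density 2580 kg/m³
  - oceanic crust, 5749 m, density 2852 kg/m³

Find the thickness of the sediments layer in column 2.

3490 m

Take the compensation level at the base of the deeper column (depth z_c below the surface of column 1) and equate Σ ρ_i t_i down to z_c; mantle fills any gap and the z_c terms cancel.
Column 1: 28170×2774 + (z_c − 28170)×3389
Column 2: 1214×0 + 3094×1030 + x×2580 + 5749×2852 + (z_c − 1214 − 8843 − x)×3389
The z_c×3389 term appears on both sides and cancels. Collect the known terms of each column as K = Σ(ρt)_known − 3389 × (depth of known layers): K_1 = 78143580 − 3389×28170 = −17324550; K_2 = 19582968 − 3389×(1214 + 8843) = −14500205.
Balance: K_1 = K_2 − x×(3389 − 2580), so x = (K_2 − K_1)/(3389 − 2580) = 2824340/809 = 3490 m.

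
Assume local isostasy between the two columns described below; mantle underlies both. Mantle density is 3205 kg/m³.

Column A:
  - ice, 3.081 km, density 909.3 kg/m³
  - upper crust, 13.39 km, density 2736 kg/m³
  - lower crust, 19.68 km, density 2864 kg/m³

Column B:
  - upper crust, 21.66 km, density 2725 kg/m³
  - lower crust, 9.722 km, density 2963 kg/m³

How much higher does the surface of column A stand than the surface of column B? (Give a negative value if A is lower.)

For any compensation level in the mantle, the mantle terms cancel and isostasy reduces to e = (Σt_A − Σt_B) − (Σ(ρt)_A − Σ(ρt)_B) / ρ_m.
Σt_A = 36.151 km; Σt_B = 31.382 km; Σ(ρt)_A = 95800.1133; Σ(ρt)_B = 87829.786 (in km·kg/m³).
e = (36.151 − 31.382) − (95800.1133 − 87829.786) / 3205 = 2.28 km.

2.28 km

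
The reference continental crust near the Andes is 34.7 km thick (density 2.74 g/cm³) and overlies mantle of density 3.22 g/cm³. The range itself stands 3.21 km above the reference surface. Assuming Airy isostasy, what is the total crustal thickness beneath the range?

Root depth r = h ρ_c / (ρ_m − ρ_c) = 3.21 km × 2.74 / 0.48 = 18.32 km.
Total thickness = T + h + r = 34.7 km + 3.21 km + 18.32 km = 56.2 km.

56.2 km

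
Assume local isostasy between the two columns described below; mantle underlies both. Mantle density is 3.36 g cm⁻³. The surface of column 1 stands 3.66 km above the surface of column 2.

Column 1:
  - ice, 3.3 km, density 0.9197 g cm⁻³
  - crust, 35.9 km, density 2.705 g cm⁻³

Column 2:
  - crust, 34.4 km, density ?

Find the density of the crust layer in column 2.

2.8 g cm⁻³

Take the compensation level at the base of the deeper column (depth z_c below the surface of column 1) and equate Σ ρ_i t_i down to z_c; mantle fills any gap and the z_c terms cancel.
Column 1: 3.3×0.9197 + 35.9×2.705 + (z_c − 39.2)×3.36
Column 2: 3.66×0 + 34.4×ρ + (z_c − 3.66 − 34.4)×3.36
The z_c×3.36 term appears on both sides and cancels. Collect the known terms of each column as K = Σ(ρt)_known − 3.36 × (depth of known layers): K_1 = 100.14451 − 3.36×39.2 = −31.56749; K_2 = 0 − 3.36×(3.66 + 34.4) = −127.8816.
Balance: K_1 = K_2 + 34.4×ρ, so ρ = (K_1 − K_2)/34.4 = 96.3141/34.4 = 2.8 g cm⁻³.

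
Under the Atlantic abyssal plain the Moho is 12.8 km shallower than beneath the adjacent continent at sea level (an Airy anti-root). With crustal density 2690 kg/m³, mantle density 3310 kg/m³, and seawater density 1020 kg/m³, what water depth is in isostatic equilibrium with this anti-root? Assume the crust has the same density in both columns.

4.75 km

Replacing a thickness d of crust by seawater at the top must be balanced by replacing crust with mantle at the base: d (ρ_c − ρ_w) = a (ρ_m − ρ_c).
d = a (ρ_m − ρ_c)/(ρ_c − ρ_w) = 12.8 km × 620/1670 = 4.75 km.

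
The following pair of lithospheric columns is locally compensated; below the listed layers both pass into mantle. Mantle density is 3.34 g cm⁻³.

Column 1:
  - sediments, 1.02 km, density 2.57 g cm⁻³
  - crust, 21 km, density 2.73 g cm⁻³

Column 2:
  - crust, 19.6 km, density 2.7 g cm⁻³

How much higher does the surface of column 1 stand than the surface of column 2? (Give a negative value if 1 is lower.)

For any compensation level in the mantle, the mantle terms cancel and isostasy reduces to e = (Σt_1 − Σt_2) − (Σ(ρt)_1 − Σ(ρt)_2) / ρ_m.
Σt_1 = 22.02 km; Σt_2 = 19.6 km; Σ(ρt)_1 = 59.9514; Σ(ρt)_2 = 52.92 (in km·g cm⁻³).
e = (22.02 − 19.6) − (59.9514 − 52.92) / 3.34 = 0.315 km.

0.315 km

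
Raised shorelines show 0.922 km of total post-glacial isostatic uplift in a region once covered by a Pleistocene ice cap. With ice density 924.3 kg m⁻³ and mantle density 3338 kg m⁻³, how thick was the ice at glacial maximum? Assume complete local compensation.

u = t ρ_ice/ρ_m → t = u ρ_m/ρ_ice = 0.922 km × 3338/924.3 = 3.33 km.

3.33 km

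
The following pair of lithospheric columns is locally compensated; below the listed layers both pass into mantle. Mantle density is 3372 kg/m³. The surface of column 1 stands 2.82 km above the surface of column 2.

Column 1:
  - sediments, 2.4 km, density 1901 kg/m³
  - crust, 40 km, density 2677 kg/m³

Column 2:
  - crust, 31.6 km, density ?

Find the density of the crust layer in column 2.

Take the compensation level at the base of the deeper column (depth z_c below the surface of column 1) and equate Σ ρ_i t_i down to z_c; mantle fills any gap and the z_c terms cancel.
Column 1: 2.4×1901 + 40×2677 + (z_c − 42.4)×3372
Column 2: 2.82×0 + 31.6×ρ + (z_c − 2.82 − 31.6)×3372
The z_c×3372 term appears on both sides and cancels. Collect the known terms of each column as K = Σ(ρt)_known − 3372 × (depth of known layers): K_1 = 111642.4 − 3372×42.4 = −31330.4; K_2 = 0 − 3372×(2.82 + 31.6) = −116064.24.
Balance: K_1 = K_2 + 31.6×ρ, so ρ = (K_1 − K_2)/31.6 = 84733.8/31.6 = 2680 kg/m³.

2680 kg/m³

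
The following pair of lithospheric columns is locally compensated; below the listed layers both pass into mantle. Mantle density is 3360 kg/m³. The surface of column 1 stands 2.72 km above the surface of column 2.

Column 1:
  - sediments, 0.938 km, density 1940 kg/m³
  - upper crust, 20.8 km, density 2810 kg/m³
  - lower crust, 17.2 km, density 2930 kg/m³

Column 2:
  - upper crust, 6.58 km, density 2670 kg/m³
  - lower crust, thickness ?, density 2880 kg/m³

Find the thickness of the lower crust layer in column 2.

13.5 km

Take the compensation level at the base of the deeper column (depth z_c below the surface of column 1) and equate Σ ρ_i t_i down to z_c; mantle fills any gap and the z_c terms cancel.
Column 1: 0.938×1940 + 20.8×2810 + 17.2×2930 + (z_c − 38.938)×3360
Column 2: 2.72×0 + 6.58×2670 + x×2880 + (z_c − 2.72 − 6.58 − x)×3360
The z_c×3360 term appears on both sides and cancels. Collect the known terms of each column as K = Σ(ρt)_known − 3360 × (depth of known layers): K_1 = 110663.72 − 3360×38.938 = −20167.96; K_2 = 17568.6 − 3360×(2.72 + 6.58) = −13679.4.
Balance: K_1 = K_2 − x×(3360 − 2880), so x = (K_2 − K_1)/(3360 − 2880) = 6488.56/480 = 13.5 km.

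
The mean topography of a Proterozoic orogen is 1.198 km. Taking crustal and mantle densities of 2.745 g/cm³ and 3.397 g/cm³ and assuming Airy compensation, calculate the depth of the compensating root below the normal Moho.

5.04 km

Isostatic balance requires: the weight of the topography is balanced by the buoyancy of the root, ρ_c h = (ρ_m − ρ_c) r.
r = h · ρ_c / (ρ_m − ρ_c) = 1.198 km × 2.745 / (3.397 − 2.745) = 5.04 km.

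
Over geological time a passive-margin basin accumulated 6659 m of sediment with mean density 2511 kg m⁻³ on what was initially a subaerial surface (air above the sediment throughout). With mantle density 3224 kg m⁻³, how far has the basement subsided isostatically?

Subaerial load: s = t ρ_sed / ρ_m = 6659 m × 2511/3224 = 5190 m.

5190 m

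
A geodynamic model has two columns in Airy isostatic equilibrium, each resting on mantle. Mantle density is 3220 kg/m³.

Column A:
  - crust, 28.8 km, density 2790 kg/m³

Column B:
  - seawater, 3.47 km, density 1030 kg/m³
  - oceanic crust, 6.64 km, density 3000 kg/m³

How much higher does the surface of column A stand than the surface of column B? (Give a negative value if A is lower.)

1.03 km

For any compensation level in the mantle, the mantle terms cancel and isostasy reduces to e = (Σt_A − Σt_B) − (Σ(ρt)_A − Σ(ρt)_B) / ρ_m.
Σt_A = 28.8 km; Σt_B = 10.11 km; Σ(ρt)_A = 80352; Σ(ρt)_B = 23494.1 (in km·kg/m³).
e = (28.8 − 10.11) − (80352 − 23494.1) / 3220 = 1.03 km.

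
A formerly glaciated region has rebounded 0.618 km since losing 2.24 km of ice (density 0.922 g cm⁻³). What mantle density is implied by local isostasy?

3.34 g cm⁻³

ρ_m = ρ_ice t / u = 0.922 × 2.24 km/0.618 km = 3.34 g cm⁻³.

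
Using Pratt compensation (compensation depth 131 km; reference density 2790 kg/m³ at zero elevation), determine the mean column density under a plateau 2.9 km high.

Pratt balance: ρ_ref D = ρ (D + h).
ρ = ρ_ref D/(D + h) = 2790 × 131 km/(131 km + 2.9 km) = 2730 kg/m³.

2730 kg/m³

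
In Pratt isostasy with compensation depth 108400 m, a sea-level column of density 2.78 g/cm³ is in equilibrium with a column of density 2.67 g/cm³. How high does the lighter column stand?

4470 m

ρ_ref D = ρ (D + h) → h = D (ρ_ref − ρ)/ρ.
h = 108400 m × (2.78 − 2.67)/2.67 = 4470 m.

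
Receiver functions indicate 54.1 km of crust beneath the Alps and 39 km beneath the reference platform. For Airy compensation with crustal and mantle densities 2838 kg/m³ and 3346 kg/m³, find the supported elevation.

2.29 km

Excess crust Δ = 54.1 km − 39 km = 15.1 km, split between elevation h and root r with h + r = Δ.
Airy balance ρ_c h = (ρ_m − ρ_c) r gives r = h ρ_c/(ρ_m − ρ_c), so h (1 + ρ_c/(ρ_m − ρ_c)) = Δ, i.e. h = Δ (ρ_m − ρ_c)/ρ_m.
h = 15.1 km × 508/3346 = 2.29 km.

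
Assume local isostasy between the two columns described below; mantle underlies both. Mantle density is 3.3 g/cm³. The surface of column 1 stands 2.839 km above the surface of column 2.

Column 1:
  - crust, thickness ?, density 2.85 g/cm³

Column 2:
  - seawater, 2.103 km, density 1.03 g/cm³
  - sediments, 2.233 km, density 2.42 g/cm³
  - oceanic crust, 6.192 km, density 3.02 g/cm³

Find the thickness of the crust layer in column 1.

39.6 km

Take the compensation level at the base of the deeper column (depth z_c below the surface of column 1) and equate Σ ρ_i t_i down to z_c; mantle fills any gap and the z_c terms cancel.
Column 1: x×2.85 + (z_c − 0 − x)×3.3
Column 2: 2.839×0 + 2.103×1.03 + 2.233×2.42 + 6.192×3.02 + (z_c − 2.839 − 10.528)×3.3
The z_c×3.3 term appears on both sides and cancels. Collect the known terms of each column as K = Σ(ρt)_known − 3.3 × (depth of known layers): K_1 = 0 − 3.3×0 = 0; K_2 = 26.26979 − 3.3×(2.839 + 10.528) = −17.84131.
Balance: K_1 − x×(3.3 − 2.85) = K_2, so x = (K_1 − K_2)/(3.3 − 2.85) = 17.8413/0.45 = 39.6 km.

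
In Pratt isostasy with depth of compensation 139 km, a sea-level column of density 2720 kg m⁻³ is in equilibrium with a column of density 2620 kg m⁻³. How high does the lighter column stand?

ρ_ref D = ρ (D + h) → h = D (ρ_ref − ρ)/ρ.
h = 139 km × (2720 − 2620)/2620 = 5.31 km.

5.31 km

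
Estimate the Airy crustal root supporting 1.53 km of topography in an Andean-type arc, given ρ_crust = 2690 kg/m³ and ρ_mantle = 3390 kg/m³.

5.88 km

By Archimedes' principle applied to the lithosphere: the weight of the topography is balanced by the buoyancy of the root, ρ_c h = (ρ_m − ρ_c) r.
r = h · ρ_c / (ρ_m − ρ_c) = 1.53 km × 2690 / (3390 − 2690) = 5.88 km.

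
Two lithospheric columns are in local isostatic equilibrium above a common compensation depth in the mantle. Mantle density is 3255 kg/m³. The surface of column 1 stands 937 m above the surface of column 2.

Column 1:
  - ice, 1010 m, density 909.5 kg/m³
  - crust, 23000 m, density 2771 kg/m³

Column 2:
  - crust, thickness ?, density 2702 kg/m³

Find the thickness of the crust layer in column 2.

18900 m

Take the compensation level at the base of the deeper column (depth z_c below the surface of column 1) and equate Σ ρ_i t_i down to z_c; mantle fills any gap and the z_c terms cancel.
Column 1: 1010×909.5 + 23000×2771 + (z_c − 24010)×3255
Column 2: 937×0 + x×2702 + (z_c − 937 − 0 − x)×3255
The z_c×3255 term appears on both sides and cancels. Collect the known terms of each column as K = Σ(ρt)_known − 3255 × (depth of known layers): K_1 = 64651595 − 3255×24010 = −13500955; K_2 = 0 − 3255×(937 + 0) = −3049935.
Balance: K_1 = K_2 − x×(3255 − 2702), so x = (K_2 − K_1)/(3255 − 2702) = 10451000/553 = 18900 m.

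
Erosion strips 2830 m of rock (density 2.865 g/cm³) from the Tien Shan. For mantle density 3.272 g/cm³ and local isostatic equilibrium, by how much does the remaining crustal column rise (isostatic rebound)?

Unloading: uplift u = e ρ_c/ρ_m = 2830 m × 2.865/3.272 = 2480 m.

2480 m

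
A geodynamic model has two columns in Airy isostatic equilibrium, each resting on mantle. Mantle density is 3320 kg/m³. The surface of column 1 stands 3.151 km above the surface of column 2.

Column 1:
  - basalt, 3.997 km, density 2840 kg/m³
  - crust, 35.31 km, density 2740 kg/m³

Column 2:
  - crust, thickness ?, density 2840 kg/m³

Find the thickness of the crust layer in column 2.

Take the compensation level at the base of the deeper column (depth z_c below the surface of column 1) and equate Σ ρ_i t_i down to z_c; mantle fills any gap and the z_c terms cancel.
Column 1: 3.997×2840 + 35.31×2740 + (z_c − 39.307)×3320
Column 2: 3.151×0 + x×2840 + (z_c − 3.151 − 0 − x)×3320
The z_c×3320 term appears on both sides and cancels. Collect the known terms of each column as K = Σ(ρt)_known − 3320 × (depth of known layers): K_1 = 108100.88 − 3320×39.307 = −22398.36; K_2 = 0 − 3320×(3.151 + 0) = −10461.32.
Balance: K_1 = K_2 − x×(3320 − 2840), so x = (K_2 − K_1)/(3320 − 2840) = 11937/480 = 24.9 km.

24.9 km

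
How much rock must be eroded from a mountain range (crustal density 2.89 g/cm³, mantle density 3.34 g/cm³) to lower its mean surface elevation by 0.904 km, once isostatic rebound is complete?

6.71 km

Net drop Δ = e − u = e − e ρ_c/ρ_m = e (ρ_m − ρ_c)/ρ_m.
e = Δ ρ_m/(ρ_m − ρ_c) = 0.904 km × 3.34/0.45 = 6.71 km.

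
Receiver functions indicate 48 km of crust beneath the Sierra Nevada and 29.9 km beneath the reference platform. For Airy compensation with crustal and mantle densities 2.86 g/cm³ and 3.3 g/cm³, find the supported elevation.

2.41 km

Excess crust Δ = 48 km − 29.9 km = 18.1 km, split between elevation h and root r with h + r = Δ.
Airy balance ρ_c h = (ρ_m − ρ_c) r gives r = h ρ_c/(ρ_m − ρ_c), so h (1 + ρ_c/(ρ_m − ρ_c)) = Δ, i.e. h = Δ (ρ_m − ρ_c)/ρ_m.
h = 18.1 km × 0.44/3.3 = 2.41 km.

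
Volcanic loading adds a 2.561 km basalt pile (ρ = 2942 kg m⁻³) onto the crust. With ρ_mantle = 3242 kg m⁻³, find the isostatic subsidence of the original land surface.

Subaerial loading: s = t ρ_load / ρ_m.
s = 2.561 km × 2942/3242 = 2.32 km.

2.32 km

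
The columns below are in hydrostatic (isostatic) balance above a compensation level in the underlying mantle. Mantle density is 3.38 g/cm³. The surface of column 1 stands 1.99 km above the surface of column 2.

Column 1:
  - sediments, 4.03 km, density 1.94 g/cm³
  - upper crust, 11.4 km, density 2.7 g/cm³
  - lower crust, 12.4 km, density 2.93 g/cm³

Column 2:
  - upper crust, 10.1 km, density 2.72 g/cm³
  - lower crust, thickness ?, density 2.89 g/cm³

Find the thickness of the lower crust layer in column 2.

11.7 km

Take the compensation level at the base of the deeper column (depth z_c below the surface of column 1) and equate Σ ρ_i t_i down to z_c; mantle fills any gap and the z_c terms cancel.
Column 1: 4.03×1.94 + 11.4×2.7 + 12.4×2.93 + (z_c − 27.83)×3.38
Column 2: 1.99×0 + 10.1×2.72 + x×2.89 + (z_c − 1.99 − 10.1 − x)×3.38
The z_c×3.38 term appears on both sides and cancels. Collect the known terms of each column as K = Σ(ρt)_known − 3.38 × (depth of known layers): K_1 = 74.9302 − 3.38×27.83 = −19.1352; K_2 = 27.472 − 3.38×(1.99 + 10.1) = −13.3922.
Balance: K_1 = K_2 − x×(3.38 − 2.89), so x = (K_2 − K_1)/(3.38 − 2.89) = 5.743/0.49 = 11.7 km.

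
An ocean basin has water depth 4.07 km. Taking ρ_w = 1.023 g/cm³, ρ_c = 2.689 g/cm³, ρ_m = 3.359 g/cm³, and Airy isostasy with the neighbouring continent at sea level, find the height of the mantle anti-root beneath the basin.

Balancing pressure at the compensation depth: replacing crust with seawater at the top is compensated by replacing crust with mantle at the base: d (ρ_c − ρ_w) = a (ρ_m − ρ_c).
a = d (ρ_c − ρ_w)/(ρ_m − ρ_c) = 4.07 km × 1.666/0.67 = 10.1 km.

10.1 km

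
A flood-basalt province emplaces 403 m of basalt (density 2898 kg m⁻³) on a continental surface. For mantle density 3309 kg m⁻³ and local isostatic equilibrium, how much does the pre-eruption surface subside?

Subaerial loading: s = t ρ_load / ρ_m.
s = 403 m × 2898/3309 = 353 m.

353 m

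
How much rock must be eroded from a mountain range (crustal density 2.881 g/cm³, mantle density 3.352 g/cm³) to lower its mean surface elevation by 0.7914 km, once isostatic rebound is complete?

5.63 km

Net drop Δ = e − u = e − e ρ_c/ρ_m = e (ρ_m − ρ_c)/ρ_m.
e = Δ ρ_m/(ρ_m − ρ_c) = 0.7914 km × 3.352/0.471 = 5.63 km.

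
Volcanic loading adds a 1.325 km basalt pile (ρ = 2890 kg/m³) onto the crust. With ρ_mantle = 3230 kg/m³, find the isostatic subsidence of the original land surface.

Subaerial loading: s = t ρ_load / ρ_m.
s = 1.325 km × 2890/3230 = 1.19 km.

1.19 km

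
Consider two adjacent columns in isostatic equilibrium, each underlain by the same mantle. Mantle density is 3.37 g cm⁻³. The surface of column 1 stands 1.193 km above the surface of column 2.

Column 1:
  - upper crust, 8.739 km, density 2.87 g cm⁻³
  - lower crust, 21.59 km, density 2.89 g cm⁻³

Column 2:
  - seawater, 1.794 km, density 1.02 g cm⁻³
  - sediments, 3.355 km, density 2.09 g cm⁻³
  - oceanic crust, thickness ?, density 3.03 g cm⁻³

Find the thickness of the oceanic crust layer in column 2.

Take the compensation level at the base of the deeper column (depth z_c below the surface of column 1) and equate Σ ρ_i t_i down to z_c; mantle fills any gap and the z_c terms cancel.
Column 1: 8.739×2.87 + 21.59×2.89 + (z_c − 30.329)×3.37
Column 2: 1.193×0 + 1.794×1.02 + 3.355×2.09 + x×3.03 + (z_c − 1.193 − 5.149 − x)×3.37
The z_c×3.37 term appears on both sides and cancels. Collect the known terms of each column as K = Σ(ρt)_known − 3.37 × (depth of known layers): K_1 = 87.47603 − 3.37×30.329 = −14.7327; K_2 = 8.84183 − 3.37×(1.193 + 5.149) = −12.53071.
Balance: K_1 = K_2 − x×(3.37 − 3.03), so x = (K_2 − K_1)/(3.37 − 3.03) = 2.20199/0.34 = 6.48 km.

6.48 km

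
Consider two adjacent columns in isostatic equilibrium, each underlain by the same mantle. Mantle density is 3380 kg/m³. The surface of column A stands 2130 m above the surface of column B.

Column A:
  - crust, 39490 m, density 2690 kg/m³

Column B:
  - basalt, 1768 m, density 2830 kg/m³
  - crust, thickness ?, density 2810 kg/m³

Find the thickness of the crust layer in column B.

Take the compensation level at the base of the deeper column (depth z_c below the surface of column A) and equate Σ ρ_i t_i down to z_c; mantle fills any gap and the z_c terms cancel.
Column A: 39490×2690 + (z_c − 39490)×3380
Column B: 2130×0 + 1768×2830 + x×2810 + (z_c − 2130 − 1768 − x)×3380
The z_c×3380 term appears on both sides and cancels. Collect the known terms of each column as K = Σ(ρt)_known − 3380 × (depth of known layers): K_A = 106228100 − 3380×39490 = −27248100; K_B = 5003440 − 3380×(2130 + 1768) = −8171800.
Balance: K_A = K_B − x×(3380 − 2810), so x = (K_B − K_A)/(3380 − 2810) = 19076300/570 = 33500 m.

33500 m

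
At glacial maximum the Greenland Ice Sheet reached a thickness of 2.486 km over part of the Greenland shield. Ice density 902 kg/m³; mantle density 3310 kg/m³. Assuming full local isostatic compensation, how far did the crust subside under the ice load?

0.677 km

Balancing pressure at the compensation depth: the ice load ρ_ice t is balanced by mantle displaced below, ρ_m s.
s = t ρ_ice / ρ_m = 2.486 km × 902/3310 = 0.677 km.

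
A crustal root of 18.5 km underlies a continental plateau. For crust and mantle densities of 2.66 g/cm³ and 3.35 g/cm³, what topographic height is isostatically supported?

By Archimedes' principle applied to the lithosphere: ρ_c h = (ρ_m − ρ_c) r.
h = r (ρ_m − ρ_c) / ρ_c = 18.5 km × (3.35 − 2.66) / 2.66 = 4.8 km.

4.8 km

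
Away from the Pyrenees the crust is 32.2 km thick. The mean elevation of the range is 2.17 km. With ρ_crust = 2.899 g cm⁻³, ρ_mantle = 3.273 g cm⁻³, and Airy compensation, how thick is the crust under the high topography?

51.2 km

Root depth r = h ρ_c / (ρ_m − ρ_c) = 2.17 km × 2.899 / 0.374 = 16.82 km.
Total thickness = T + h + r = 32.2 km + 2.17 km + 16.82 km = 51.2 km.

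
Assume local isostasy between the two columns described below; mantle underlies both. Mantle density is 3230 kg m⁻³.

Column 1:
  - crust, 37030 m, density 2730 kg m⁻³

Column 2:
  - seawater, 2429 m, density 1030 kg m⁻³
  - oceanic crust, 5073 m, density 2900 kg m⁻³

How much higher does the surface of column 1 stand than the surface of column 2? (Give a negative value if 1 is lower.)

For any compensation level in the mantle, the mantle terms cancel and isostasy reduces to e = (Σt_1 − Σt_2) − (Σ(ρt)_1 − Σ(ρt)_2) / ρ_m.
Σt_1 = 37030 m; Σt_2 = 7502 m; Σ(ρt)_1 = 101091900; Σ(ρt)_2 = 17213570 (in m·kg m⁻³).
e = (37030 − 7502) − (101091900 − 17213570) / 3230 = 3560 m.

3560 m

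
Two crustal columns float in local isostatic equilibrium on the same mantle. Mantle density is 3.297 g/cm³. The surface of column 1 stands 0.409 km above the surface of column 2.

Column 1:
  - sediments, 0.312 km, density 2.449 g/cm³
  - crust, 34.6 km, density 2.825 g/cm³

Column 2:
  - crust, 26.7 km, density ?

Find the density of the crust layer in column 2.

Take the compensation level at the base of the deeper column (depth z_c below the surface of column 1) and equate Σ ρ_i t_i down to z_c; mantle fills any gap and the z_c terms cancel.
Column 1: 0.312×2.449 + 34.6×2.825 + (z_c − 34.912)×3.297
Column 2: 0.409×0 + 26.7×ρ + (z_c − 0.409 − 26.7)×3.297
The z_c×3.297 term appears on both sides and cancels. Collect the known terms of each column as K = Σ(ρt)_known − 3.297 × (depth of known layers): K_1 = 98.509088 − 3.297×34.912 = −16.595776; K_2 = 0 − 3.297×(0.409 + 26.7) = −89.378373.
Balance: K_1 = K_2 + 26.7×ρ, so ρ = (K_1 − K_2)/26.7 = 72.7826/26.7 = 2.73 g/cm³.

2.73 g/cm³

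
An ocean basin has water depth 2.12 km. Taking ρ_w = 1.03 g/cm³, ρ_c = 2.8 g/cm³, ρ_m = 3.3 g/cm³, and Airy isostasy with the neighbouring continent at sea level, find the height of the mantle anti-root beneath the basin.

7.5 km

Equating mass per unit area of the two columns: replacing crust with seawater at the top is compensated by replacing crust with mantle at the base: d (ρ_c − ρ_w) = a (ρ_m − ρ_c).
a = d (ρ_c − ρ_w)/(ρ_m − ρ_c) = 2.12 km × 1.77/0.5 = 7.5 km.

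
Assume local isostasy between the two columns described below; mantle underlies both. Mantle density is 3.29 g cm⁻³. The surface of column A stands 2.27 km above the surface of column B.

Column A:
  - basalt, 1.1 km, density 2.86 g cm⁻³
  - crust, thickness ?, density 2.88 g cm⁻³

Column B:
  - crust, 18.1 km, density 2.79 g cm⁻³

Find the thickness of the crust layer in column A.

Take the compensation level at the base of the deeper column (depth z_c below the surface of column A) and equate Σ ρ_i t_i down to z_c; mantle fills any gap and the z_c terms cancel.
Column A: 1.1×2.86 + x×2.88 + (z_c − 1.1 − x)×3.29
Column B: 2.27×0 + 18.1×2.79 + (z_c − 2.27 − 18.1)×3.29
The z_c×3.29 term appears on both sides and cancels. Collect the known terms of each column as K = Σ(ρt)_known − 3.29 × (depth of known layers): K_A = 3.146 − 3.29×1.1 = −0.473; K_B = 50.499 − 3.29×(2.27 + 18.1) = −16.5183.
Balance: K_A − x×(3.29 − 2.88) = K_B, so x = (K_A − K_B)/(3.29 − 2.88) = 16.0453/0.41 = 39.1 km.

39.1 km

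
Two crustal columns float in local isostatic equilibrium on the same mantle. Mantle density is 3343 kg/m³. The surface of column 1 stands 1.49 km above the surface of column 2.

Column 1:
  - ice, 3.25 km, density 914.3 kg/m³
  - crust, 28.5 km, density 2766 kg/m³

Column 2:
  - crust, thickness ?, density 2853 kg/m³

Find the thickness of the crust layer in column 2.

39.5 km

Take the compensation level at the base of the deeper column (depth z_c below the surface of column 1) and equate Σ ρ_i t_i down to z_c; mantle fills any gap and the z_c terms cancel.
Column 1: 3.25×914.3 + 28.5×2766 + (z_c − 31.75)×3343
Column 2: 1.49×0 + x×2853 + (z_c − 1.49 − 0 − x)×3343
The z_c×3343 term appears on both sides and cancels. Collect the known terms of each column as K = Σ(ρt)_known − 3343 × (depth of known layers): K_1 = 81802.475 − 3343×31.75 = −24337.775; K_2 = 0 − 3343×(1.49 + 0) = −4981.07.
Balance: K_1 = K_2 − x×(3343 − 2853), so x = (K_2 − K_1)/(3343 − 2853) = 19356.7/490 = 39.5 km.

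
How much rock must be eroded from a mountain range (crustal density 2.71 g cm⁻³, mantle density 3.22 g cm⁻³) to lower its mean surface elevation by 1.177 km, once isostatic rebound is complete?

Net drop Δ = e − u = e − e ρ_c/ρ_m = e (ρ_m − ρ_c)/ρ_m.
e = Δ ρ_m/(ρ_m − ρ_c) = 1.177 km × 3.22/0.51 = 7.43 km.

7.43 km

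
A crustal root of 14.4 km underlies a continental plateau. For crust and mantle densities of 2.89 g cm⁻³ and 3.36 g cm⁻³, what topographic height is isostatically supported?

2.34 km

Balancing pressure at the compensation depth: ρ_c h = (ρ_m − ρ_c) r.
h = r (ρ_m − ρ_c) / ρ_c = 14.4 km × (3.36 − 2.89) / 2.89 = 2.34 km.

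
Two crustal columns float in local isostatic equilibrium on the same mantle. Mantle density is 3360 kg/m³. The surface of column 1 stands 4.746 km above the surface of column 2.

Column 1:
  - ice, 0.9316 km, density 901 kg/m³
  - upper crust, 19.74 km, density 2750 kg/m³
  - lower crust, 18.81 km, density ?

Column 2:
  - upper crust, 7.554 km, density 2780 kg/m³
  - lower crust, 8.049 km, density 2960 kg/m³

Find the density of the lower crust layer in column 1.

Take the compensation level at the base of the deeper column (depth z_c below the surface of column 1) and equate Σ ρ_i t_i down to z_c; mantle fills any gap and the z_c terms cancel.
Column 1: 0.9316×901 + 19.74×2750 + 18.81×ρ + (z_c − 39.4816)×3360
Column 2: 4.746×0 + 7.554×2780 + 8.049×2960 + (z_c − 4.746 − 15.603)×3360
The z_c×3360 term appears on both sides and cancels. Collect the known terms of each column as K = Σ(ρt)_known − 3360 × (depth of known layers): K_1 = 55124.3716 − 3360×39.4816 = −77533.8044; K_2 = 44825.16 − 3360×(4.746 + 15.603) = −23547.48.
Balance: K_1 + 18.81×ρ = K_2, so ρ = (K_2 − K_1)/18.81 = 53986.3/18.81 = 2870 kg/m³.

2870 kg/m³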